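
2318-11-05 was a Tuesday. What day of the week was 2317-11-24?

Count forward from the earlier date (November 24, 2317) to the later (November 5, 2318):
November 2317: 30 − 24 = 6 days remain.
Then 11 full months totalling 335 days.
November 1–5, 2318: 5 days.
Residual: 346 days.
Total: 346 days.
346 mod 7 = 3, so 3 days before Tuesday is Saturday.

Saturday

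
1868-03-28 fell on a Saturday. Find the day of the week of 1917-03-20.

From March 28, 1868 to March 28, 1916: 48 years, of which 11 contain a Feb 29 — 37×365 + 11×366 = 17531 days.
(1900 is not a leap year (divisible by 100 but not 400).)
March 1916: 31 − 28 = 3 days remain.
Then 11 full months totalling 334 days.
March 1–20, 1917: 20 days.
Residual: 357 days.
Total: 17888 days.
17888 mod 7 = 3, so 3 days after Saturday is Tuesday.

Tuesday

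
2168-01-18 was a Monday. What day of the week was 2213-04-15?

Thursday

From January 18, 2168 to January 18, 2213: 45 years, of which 11 contain a Feb 29 — 34×365 + 11×366 = 16436 days.
(2200 is not a leap year (divisible by 100 but not 400).)
January 2213: 31 − 18 = 13 days remain.
Then February 2213 (28), March (31): 28 + 31 = 59 days.
April 1–15, 2213: 15 days.
Residual: 87 days.
Total: 16523 days.
16523 mod 7 = 3, so 3 days after Monday is Thursday.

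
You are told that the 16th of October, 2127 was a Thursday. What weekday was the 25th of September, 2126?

Count forward from the earlier date (September 25, 2126) to the later (October 16, 2127):
Day-of-year of September 25, 2126: 268.
Day-of-year of October 16, 2127: 289.
2126 has 365 days, so 365 − 268 = 97 days remain in 2126.
Total: 97 + 289 = 386 days.
386 mod 7 = 1, so 1 day before Thursday is Wednesday.

Wednesday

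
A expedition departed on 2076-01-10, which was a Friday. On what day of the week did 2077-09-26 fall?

Sunday

January 2076: 31 − 10 = 21 days remain.
Then 19 full months totalling 578 days.
September 1–26, 2077: 26 days.
Total: 21 + 578 + 26 = 625 days.
625 mod 7 = 2, so 2 days after Friday is Sunday.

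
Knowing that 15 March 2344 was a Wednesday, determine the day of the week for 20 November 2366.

Sunday

From March 15, 2344 to March 15, 2366: 22 years, of which 5 contain a Feb 29 — 17×365 + 5×366 = 8035 days.
March 2366: 31 − 15 = 16 days remain.
Then April (30), May (31), June (30), July (31), August (31), September (30), October (31): 30 + 31 + 30 + 31 + 31 + 30 + 31 = 214 days.
November 1–20, 2366: 20 days.
Residual: 250 days.
Total: 8285 days.
8285 mod 7 = 4, so 4 days after Wednesday is Sunday.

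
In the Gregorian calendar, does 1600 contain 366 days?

1600 is a leap year (divisible by 400).

Yes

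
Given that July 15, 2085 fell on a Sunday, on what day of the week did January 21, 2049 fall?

Thursday

Count forward from the earlier date (January 21, 2049) to the later (July 15, 2085):
From January 21, 2049 to January 21, 2085: 36 years, of which 9 contain a Feb 29 — 27×365 + 9×366 = 13149 days.
January 2085: 31 − 21 = 10 days remain.
Then February 2085 (28), March (31), April (30), May (31), June (30): 28 + 31 + 30 + 31 + 30 = 150 days.
July 1–15, 2085: 15 days.
Residual: 175 days.
Total: 13324 days.
13324 mod 7 = 3, so 3 days before Sunday is Thursday.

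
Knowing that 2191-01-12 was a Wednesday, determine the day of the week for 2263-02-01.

From January 12, 2191 to January 12, 2263: 72 years, of which 17 contain a Feb 29 — 55×365 + 17×366 = 26297 days.
(2200 is not a leap year (divisible by 100 but not 400).)
January 2263: 31 − 12 = 19 days remain.
February 1, 2263: 1 day (2263 is not a leap year).
Residual: 20 days.
Total: 26317 days.
26317 mod 7 = 4, so 4 days after Wednesday is Sunday.

Sunday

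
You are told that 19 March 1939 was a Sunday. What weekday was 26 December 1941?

March 19, 1939 → March 19, 1940: 366 days (1940 is a leap year).
March 19, 1940 → March 19, 1941: 365 days.
March 1941: 31 − 19 = 12 days remain.
Then April (30), May (31), June (30), July (31), August (31), September (30), October (31), November (30): 30 + 31 + 30 + 31 + 31 + 30 + 31 + 30 = 244 days.
December 1–26, 1941: 26 days.
Residual: 282 days.
Total: 1013 days.
1013 mod 7 = 5, so 5 days after Sunday is Friday.

Friday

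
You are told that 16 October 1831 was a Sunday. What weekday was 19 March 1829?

Count forward from the earlier date (March 19, 1829) to the later (October 16, 1831):
March 19, 1829 → March 19, 1830: 365 days.
March 19, 1830 → March 19, 1831: 365 days.
March 1831: 31 − 19 = 12 days remain.
Then April (30), May (31), June (30), July (31), August (31), September (30): 30 + 31 + 30 + 31 + 31 + 30 = 183 days.
October 1–16, 1831: 16 days.
Residual: 211 days.
Total: 941 days.
941 mod 7 = 3, so 3 days before Sunday is Thursday.

Thursday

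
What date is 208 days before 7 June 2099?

11 November 2098

Count 208 days before June 7, 2099:
November 2098: 30 − 11 = 19 days remain.
Then December (31), January (31), February 2099 (28), March (31), April (30), May (31): 31 + 31 + 28 + 31 + 30 + 31 = 182 days.
June 1–7, 2099: 7 days.
Residual: 208 days.
Total: 208 days.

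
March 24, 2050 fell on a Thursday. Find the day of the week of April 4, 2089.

Monday

Day-of-year of March 24, 2050: 83.
Day-of-year of April 4, 2089: 94.
2050 has 365 days, so 365 − 83 = 282 days remain in 2050.
Full years 2051–2088: 28 common + 10 leap = 28×365 + 10×366 = 13880 days.
Total: 282 + 13880 + 94 = 14256 days.
14256 mod 7 = 4, so 4 days after Thursday is Monday.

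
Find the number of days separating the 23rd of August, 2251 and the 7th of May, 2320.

Day-of-year of August 23, 2251: 235.
Day-of-year of May 7, 2320: 128.
2251 has 365 days, so 365 − 235 = 130 days remain in 2251.
Full years 2252–2319: 52 common + 16 leap = 52×365 + 16×366 = 24836 days.
Total: 130 + 24836 + 128 = 25094 days.

25094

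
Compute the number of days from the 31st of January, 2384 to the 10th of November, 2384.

284

January 2384: 31 − 31 = 0 days remain.
Then 9 full months totalling 274 days.
November 1–10, 2384: 10 days.
Total: 0 + 274 + 10 = 284 days.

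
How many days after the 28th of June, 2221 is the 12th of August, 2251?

From June 28, 2221 to June 28, 2251: 30 years, of which 7 contain a Feb 29 — 23×365 + 7×366 = 10957 days.
June 2251: 30 − 28 = 2 days remain.
Then July (31): 31 days.
August 1–12, 2251: 12 days.
Residual: 45 days.
Total: 11002 days.

11002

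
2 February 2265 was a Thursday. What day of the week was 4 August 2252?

Count forward from the earlier date (August 4, 2252) to the later (February 2, 2265):
From August 4, 2252 to August 4, 2264: 12 years, of which 3 contain a Feb 29 — 9×365 + 3×366 = 4383 days.
August 2264: 31 − 4 = 27 days remain.
Then September (30), October (31), November (30), December (31), January (31): 30 + 31 + 30 + 31 + 31 = 153 days.
February 1–2, 2265: 2 days (2265 is not a leap year).
Residual: 182 days.
Total: 4565 days.
4565 mod 7 = 1, so 1 day before Thursday is Wednesday.

Wednesday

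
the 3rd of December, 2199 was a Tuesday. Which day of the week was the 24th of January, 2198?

Wednesday

Count forward from the earlier date (January 24, 2198) to the later (December 3, 2199):
Day-of-year of January 24, 2198: 24.
Day-of-year of December 3, 2199: 337.
2198 has 365 days, so 365 − 24 = 341 days remain in 2198.
Total: 341 + 337 = 678 days.
678 mod 7 = 6, so 6 days before Tuesday is Wednesday.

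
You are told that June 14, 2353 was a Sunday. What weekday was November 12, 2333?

Count forward from the earlier date (November 12, 2333) to the later (June 14, 2353):
From November 12, 2333 to November 12, 2352: 19 years, of which 5 contain a Feb 29 — 14×365 + 5×366 = 6940 days.
November 2352: 30 − 12 = 18 days remain.
Then December (31), January (31), February 2353 (28), March (31), April (30), May (31): 31 + 31 + 28 + 31 + 30 + 31 = 182 days.
June 1–14, 2353: 14 days.
Residual: 214 days.
Total: 7154 days.
7154 is a multiple of 7, so November 12, 2333 falls on the same weekday: Sunday.

Sunday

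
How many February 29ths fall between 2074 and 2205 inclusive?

31

Years divisible by 4: 2076, 2080, …, 2204 — 33 in all.
Of these, 2100, 2200 are divisible by 100 but not 400, so not leap.
Leap years: 33 − 2 = 31.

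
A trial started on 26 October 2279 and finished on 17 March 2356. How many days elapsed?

27901

Day-of-year of October 26, 2279: 299.
Day-of-year of March 17, 2356: 77.
2279 has 365 days, so 365 − 299 = 66 days remain in 2279.
Full years 2280–2355: 58 common + 18 leap = 58×365 + 18×366 = 27758 days.
Total: 66 + 27758 + 77 = 27901 days.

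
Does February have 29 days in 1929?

1929 is not a leap year.

No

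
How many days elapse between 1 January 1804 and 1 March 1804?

January 1804: 31 − 1 = 30 days remain.
Then February 1804 (29): 29 days.
March 1, 1804: 1 day.
Total: 30 + 29 + 1 = 60 days.

60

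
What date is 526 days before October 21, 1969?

May 13, 1968

Count 526 days before October 21, 1969:
Day-of-year of May 13, 1968: 134.
Day-of-year of October 21, 1969: 294.
1968 has 366 days, so 366 − 134 = 232 days remain in 1968.
Total: 232 + 294 = 526 days.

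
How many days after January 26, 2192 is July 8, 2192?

January 2192: 31 − 26 = 5 days remain.
Then February 2192 (29), March (31), April (30), May (31), June (30): 29 + 31 + 30 + 31 + 30 = 151 days.
July 1–8, 2192: 8 days.
Total: 5 + 151 + 8 = 164 days.

164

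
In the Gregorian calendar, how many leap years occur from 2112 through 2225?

28

Years divisible by 4: 2112, 2116, …, 2224 — 29 in all.
Of these, 2200 is divisible by 100 but not 400, so not leap.
Leap years: 29 − 1 = 28.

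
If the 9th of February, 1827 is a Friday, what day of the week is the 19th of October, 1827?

February 1827: 28 − 9 = 19 days remain (1827 is not a leap year, so February has 28 days).
Then March (31), April (30), May (31), June (30), July (31), August (31), September (30): 31 + 30 + 31 + 30 + 31 + 31 + 30 = 214 days.
October 1–19, 1827: 19 days.
Total: 19 + 214 + 19 = 252 days.
252 is a multiple of 7, so the 19th of October, 1827 falls on the same weekday: Friday.

Friday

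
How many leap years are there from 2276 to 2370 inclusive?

23

Years divisible by 4: 2276, 2280, …, 2368 — 24 in all.
Of these, 2300 is divisible by 100 but not 400, so not leap.
Leap years: 24 − 1 = 23.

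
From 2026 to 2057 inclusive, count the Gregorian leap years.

Years divisible by 4 in [2026, 2057]: 2028, 2032, 2036, 2040, 2044, 2048, 2052, 2056.
No century exceptions apply. Count: 8.

8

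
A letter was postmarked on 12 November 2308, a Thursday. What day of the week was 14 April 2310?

November 2308: 30 − 12 = 18 days remain.
Then 16 full months totalling 486 days.
April 1–14, 2310: 14 days.
Total: 18 + 486 + 14 = 518 days.
518 is a multiple of 7, so 14 April 2310 falls on the same weekday: Thursday.

Thursday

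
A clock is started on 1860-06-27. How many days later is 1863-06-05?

1073

Day-of-year of June 27, 1860: 179.
Day-of-year of June 5, 1863: 156.
1860 has 366 days, so 366 − 179 = 187 days remain in 1860.
Full years: 1861: 365; 1862: 365. Sum = 730.
Total: 187 + 730 + 156 = 1073 days.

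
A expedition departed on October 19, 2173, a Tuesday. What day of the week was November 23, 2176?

Day-of-year of October 19, 2173: 292.
Day-of-year of November 23, 2176: 328.
2173 has 365 days, so 365 − 292 = 73 days remain in 2173.
Full years: 2174: 365; 2175: 365. Sum = 730.
Total: 73 + 730 + 328 = 1131 days.
1131 mod 7 = 4, so 4 days after Tuesday is Saturday.

Saturday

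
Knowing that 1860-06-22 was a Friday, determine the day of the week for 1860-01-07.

Count forward from the earlier date (January 7, 1860) to the later (June 22, 1860):
January 1860: 31 − 7 = 24 days remain.
Then February 1860 (29), March (31), April (30), May (31): 29 + 31 + 30 + 31 = 121 days.
June 1–22, 1860: 22 days.
Total: 24 + 121 + 22 = 167 days.
167 mod 7 = 6, so 6 days before Friday is Saturday.

Saturday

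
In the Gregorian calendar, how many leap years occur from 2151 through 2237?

21

Years divisible by 4: 2152, 2156, …, 2236 — 22 in all.
Of these, 2200 is divisible by 100 but not 400, so not leap.
Leap years: 22 − 1 = 21.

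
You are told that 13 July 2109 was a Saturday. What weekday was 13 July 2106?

Count forward from the earlier date (July 13, 2106) to the later (July 13, 2109):
July 13, 2106 → July 13, 2107: 365 days.
July 13, 2107 → July 13, 2108: 366 days (2108 is a leap year).
July 13, 2108 → July 13, 2109: 365 days.
Total: 1096 days.
1096 mod 7 = 4, so 4 days before Saturday is Tuesday.

Tuesday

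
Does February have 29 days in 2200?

2200 is not a leap year (divisible by 100 but not 400).

No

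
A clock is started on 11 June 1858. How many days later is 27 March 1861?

1020

Day-of-year of June 11, 1858: 162.
Day-of-year of March 27, 1861: 86.
1858 has 365 days, so 365 − 162 = 203 days remain in 1858.
Full years: 1859: 365; 1860: 366. Sum = 731.
Total: 203 + 731 + 86 = 1020 days.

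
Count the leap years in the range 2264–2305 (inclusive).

Years divisible by 4 in [2264, 2305]: 2264, 2268, 2272, 2276, 2280, 2284, 2288, 2292, 2296, 2300, 2304.
Of these, 2300 is divisible by 100 but not 400, so not leap.
Leap years: 11 − 1 = 10.

10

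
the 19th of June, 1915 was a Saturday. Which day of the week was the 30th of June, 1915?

Wednesday

Within June 1915: 30 − 19 = 11 days.
11 mod 7 = 4, so 4 days after Saturday is Wednesday.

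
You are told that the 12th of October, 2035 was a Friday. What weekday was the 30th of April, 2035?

Count forward from the earlier date (April 30, 2035) to the later (October 12, 2035):
April 2035: 30 − 30 = 0 days remain.
Then May (31), June (30), July (31), August (31), September (30): 31 + 30 + 31 + 31 + 30 = 153 days.
October 1–12, 2035: 12 days.
Total: 0 + 153 + 12 = 165 days.
165 mod 7 = 4, so 4 days before Friday is Monday.

Monday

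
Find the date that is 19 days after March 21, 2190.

April 9, 2190

Count 19 days after March 21, 2190:
March 2190: 31 − 21 = 10 days remain.
April 1–9, 2190: 9 days.
Total: 10 + 9 = 19 days.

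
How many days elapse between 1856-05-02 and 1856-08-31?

May 1856: 31 − 2 = 29 days remain.
Then June (30), July (31): 30 + 31 = 61 days.
August 1–31, 1856: 31 days.
Total: 29 + 61 + 31 = 121 days.

121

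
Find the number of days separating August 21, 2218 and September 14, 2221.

August 21, 2218 → August 21, 2219: 365 days.
August 21, 2219 → August 21, 2220: 366 days (2220 is a leap year).
August 21, 2220 → August 21, 2221: 365 days.
August 2221: 31 − 21 = 10 days remain.
September 1–14, 2221: 14 days.
Residual: 24 days.
Total: 1120 days.

1120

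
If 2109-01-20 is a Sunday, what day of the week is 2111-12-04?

Day-of-year of January 20, 2109: 20.
Day-of-year of December 4, 2111: 338.
2109 has 365 days, so 365 − 20 = 345 days remain in 2109.
Full years: 2110: 365. Sum = 365.
Total: 345 + 365 + 338 = 1048 days.
1048 mod 7 = 5, so 5 days after Sunday is Friday.

Friday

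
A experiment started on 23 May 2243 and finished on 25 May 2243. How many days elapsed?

2

Within May 2243: 25 − 23 = 2 days.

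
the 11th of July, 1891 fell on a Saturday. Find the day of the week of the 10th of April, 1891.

Count forward from the earlier date (April 10, 1891) to the later (July 11, 1891):
April 1891: 30 − 10 = 20 days remain.
Then May (31), June (30): 31 + 30 = 61 days.
July 1–11, 1891: 11 days.
Total: 20 + 61 + 11 = 92 days.
92 mod 7 = 1, so 1 day before Saturday is Friday.

Friday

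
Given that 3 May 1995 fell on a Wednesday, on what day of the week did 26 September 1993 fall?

Count forward from the earlier date (September 26, 1993) to the later (May 3, 1995):
September 1993: 30 − 26 = 4 days remain.
Then 19 full months totalling 577 days.
May 1–3, 1995: 3 days.
Total: 4 + 577 + 3 = 584 days.
584 mod 7 = 3, so 3 days before Wednesday is Sunday.

Sunday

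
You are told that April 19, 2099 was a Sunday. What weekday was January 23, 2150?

From April 19, 2099 to April 19, 2149: 50 years, of which 12 contain a Feb 29 — 38×365 + 12×366 = 18262 days.
(2100 is not a leap year (divisible by 100 but not 400).)
April 2149: 30 − 19 = 11 days remain.
Then May (31), June (30), July (31), August (31), September (30), October (31), November (30), December (31): 31 + 30 + 31 + 31 + 30 + 31 + 30 + 31 = 245 days.
January 1–23, 2150: 23 days.
Residual: 279 days.
Total: 18541 days.
18541 mod 7 = 5, so 5 days after Sunday is Friday.

Friday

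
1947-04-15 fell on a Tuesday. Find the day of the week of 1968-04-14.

Sunday

Day-of-year of April 15, 1947: 105.
Day-of-year of April 14, 1968: 105.
1947 has 365 days, so 365 − 105 = 260 days remain in 1947.
Full years 1948–1967: 15 common + 5 leap = 15×365 + 5×366 = 7305 days.
Total: 260 + 7305 + 105 = 7670 days.
7670 mod 7 = 5, so 5 days after Tuesday is Sunday.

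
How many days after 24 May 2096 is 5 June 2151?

From May 24, 2096 to May 24, 2151: 55 years, of which 12 contain a Feb 29 — 43×365 + 12×366 = 20087 days.
(2100 is not a leap year (divisible by 100 but not 400).)
May 2151: 31 − 24 = 7 days remain.
June 1–5, 2151: 5 days.
Residual: 12 days.
Total: 20099 days.

20099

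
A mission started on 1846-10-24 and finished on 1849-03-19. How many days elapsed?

877

October 24, 1846 → October 24, 1847: 365 days.
October 24, 1847 → October 24, 1848: 366 days (1848 is a leap year).
October 1848: 31 − 24 = 7 days remain.
Then November (30), December (31), January (31), February 1849 (28): 30 + 31 + 31 + 28 = 120 days.
March 1–19, 1849: 19 days.
Residual: 146 days.
Total: 877 days.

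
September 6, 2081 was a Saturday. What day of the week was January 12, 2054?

Count forward from the earlier date (January 12, 2054) to the later (September 6, 2081):
Day-of-year of January 12, 2054: 12.
Day-of-year of September 6, 2081: 249.
2054 has 365 days, so 365 − 12 = 353 days remain in 2054.
Full years 2055–2080: 19 common + 7 leap = 19×365 + 7×366 = 9497 days.
Total: 353 + 9497 + 249 = 10099 days.
10099 mod 7 = 5, so 5 days before Saturday is Monday.

Monday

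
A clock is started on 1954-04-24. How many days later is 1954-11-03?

April 1954: 30 − 24 = 6 days remain.
Then May (31), June (30), July (31), August (31), September (30), October (31): 31 + 30 + 31 + 31 + 30 + 31 = 184 days.
November 1–3, 1954: 3 days.
Total: 6 + 184 + 3 = 193 days.

193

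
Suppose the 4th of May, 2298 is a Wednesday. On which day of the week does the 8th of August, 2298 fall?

May 2298: 31 − 4 = 27 days remain.
Then June (30), July (31): 30 + 31 = 61 days.
August 1–8, 2298: 8 days.
Total: 27 + 61 + 8 = 96 days.
96 mod 7 = 5, so 5 days after Wednesday is Monday.

Monday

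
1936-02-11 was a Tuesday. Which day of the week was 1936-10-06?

February 1936: 29 − 11 = 18 days remain (1936 is a leap year, so February has 29 days).
Then March (31), April (30), May (31), June (30), July (31), August (31), September (30): 31 + 30 + 31 + 30 + 31 + 31 + 30 = 214 days.
October 1–6, 1936: 6 days.
Total: 18 + 214 + 6 = 238 days.
238 is a multiple of 7, so 1936-10-06 falls on the same weekday: Tuesday.

Tuesday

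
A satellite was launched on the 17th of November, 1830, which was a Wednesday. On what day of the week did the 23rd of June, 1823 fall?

Count forward from the earlier date (June 23, 1823) to the later (November 17, 1830):
Day-of-year of June 23, 1823: 174.
Day-of-year of November 17, 1830: 321.
1823 has 365 days, so 365 − 174 = 191 days remain in 1823.
Full years: 1824: 366; 1825: 365; 1826: 365; 1827: 365; 1828: 366; 1829: 365. Sum = 2192.
Total: 191 + 2192 + 321 = 2704 days.
2704 mod 7 = 2, so 2 days before Wednesday is Monday.

Monday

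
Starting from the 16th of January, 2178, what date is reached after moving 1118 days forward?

the 7th of February, 2181

Count 1118 days after January 16, 2178:
Day-of-year of January 16, 2178: 16.
Day-of-year of February 7, 2181: 38.
2178 has 365 days, so 365 − 16 = 349 days remain in 2178.
Full years: 2179: 365; 2180: 366. Sum = 731.
Total: 349 + 731 + 38 = 1118 days.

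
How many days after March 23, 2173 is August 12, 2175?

872

March 2173: 31 − 23 = 8 days remain.
Then 28 full months totalling 852 days.
August 1–12, 2175: 12 days.
Total: 8 + 852 + 12 = 872 days.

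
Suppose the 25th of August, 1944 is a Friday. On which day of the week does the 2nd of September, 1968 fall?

Monday

Day-of-year of August 25, 1944: 238.
Day-of-year of September 2, 1968: 246.
1944 has 366 days, so 366 − 238 = 128 days remain in 1944.
Full years 1945–1967: 18 common + 5 leap = 18×365 + 5×366 = 8400 days.
Total: 128 + 8400 + 246 = 8774 days.
8774 mod 7 = 3, so 3 days after Friday is Monday.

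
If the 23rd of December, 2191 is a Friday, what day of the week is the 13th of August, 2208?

Day-of-year of December 23, 2191: 357.
Day-of-year of August 13, 2208: 226.
2191 has 365 days, so 365 − 357 = 8 days remain in 2191.
Full years 2192–2207: 13 common + 3 leap = 13×365 + 3×366 = 5843 days.
Total: 8 + 5843 + 226 = 6077 days.
6077 mod 7 = 1, so 1 day after Friday is Saturday.

Saturday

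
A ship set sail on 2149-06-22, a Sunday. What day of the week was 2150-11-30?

June 2149: 30 − 22 = 8 days remain.
Then 16 full months totalling 488 days.
November 1–30, 2150: 30 days.
Total: 8 + 488 + 30 = 526 days.
526 mod 7 = 1, so 1 day after Sunday is Monday.

Monday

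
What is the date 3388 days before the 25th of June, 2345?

the 16th of March, 2336

Count 3388 days before June 25, 2345:
Day-of-year of March 16, 2336: 76.
Day-of-year of June 25, 2345: 176.
2336 has 366 days, so 366 − 76 = 290 days remain in 2336.
Full years 2337–2344: 6 common + 2 leap = 6×365 + 2×366 = 2922 days.
Total: 290 + 2922 + 176 = 3388 days.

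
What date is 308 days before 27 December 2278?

22 February 2278

Count 308 days before December 27, 2278:
February 2278: 28 − 22 = 6 days remain (2278 is not a leap year, so February has 28 days).
Then 9 full months totalling 275 days.
December 1–27, 2278: 27 days.
Total: 6 + 275 + 27 = 308 days.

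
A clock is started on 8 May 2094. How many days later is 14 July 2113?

7006

Day-of-year of May 8, 2094: 128.
Day-of-year of July 14, 2113: 195.
2094 has 365 days, so 365 − 128 = 237 days remain in 2094.
Full years 2095–2112: 14 common + 4 leap = 14×365 + 4×366 = 6574 days.
Total: 237 + 6574 + 195 = 7006 days.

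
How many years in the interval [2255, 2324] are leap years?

17

Years divisible by 4: 2256, 2260, …, 2324 — 18 in all.
Of these, 2300 is divisible by 100 but not 400, so not leap.
Leap years: 18 − 1 = 17.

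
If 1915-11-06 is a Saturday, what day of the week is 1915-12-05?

Sunday

November 1915: 30 − 6 = 24 days remain.
December 1–5, 1915: 5 days.
Total: 24 + 5 = 29 days.
29 mod 7 = 1, so 1 day after Saturday is Sunday.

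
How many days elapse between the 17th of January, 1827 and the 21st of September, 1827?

247

January 1827: 31 − 17 = 14 days remain.
Then February 1827 (28), March (31), April (30), May (31), June (30), July (31), August (31): 28 + 31 + 30 + 31 + 30 + 31 + 31 = 212 days.
September 1–21, 1827: 21 days.
Total: 14 + 212 + 21 = 247 days.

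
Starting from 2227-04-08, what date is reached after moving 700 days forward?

2229-03-08

Count 700 days after April 8, 2227:
Day-of-year of April 8, 2227: 98.
Day-of-year of March 8, 2229: 67.
2227 has 365 days, so 365 − 98 = 267 days remain in 2227.
Full years: 2228: 366. Sum = 366.
Total: 267 + 366 + 67 = 700 days.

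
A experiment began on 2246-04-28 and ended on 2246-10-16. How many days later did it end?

171

April 2246: 30 − 28 = 2 days remain.
Then May (31), June (30), July (31), August (31), September (30): 31 + 30 + 31 + 31 + 30 = 153 days.
October 1–16, 2246: 16 days.
Total: 2 + 153 + 16 = 171 days.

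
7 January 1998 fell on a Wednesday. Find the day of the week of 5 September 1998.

Saturday

January 1998: 31 − 7 = 24 days remain.
Then February 1998 (28), March (31), April (30), May (31), June (30), July (31), August (31): 28 + 31 + 30 + 31 + 30 + 31 + 31 = 212 days.
September 1–5, 1998: 5 days.
Total: 24 + 212 + 5 = 241 days.
241 mod 7 = 3, so 3 days after Wednesday is Saturday.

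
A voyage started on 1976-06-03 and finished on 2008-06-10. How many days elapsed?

11695

Day-of-year of June 3, 1976: 155.
Day-of-year of June 10, 2008: 162.
1976 has 366 days, so 366 − 155 = 211 days remain in 1976.
Full years 1977–2007: 24 common + 7 leap = 24×365 + 7×366 = 11322 days.
Total: 211 + 11322 + 162 = 11695 days.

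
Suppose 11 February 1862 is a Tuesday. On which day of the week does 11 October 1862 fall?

Saturday

February 1862: 28 − 11 = 17 days remain (1862 is not a leap year, so February has 28 days).
Then March (31), April (30), May (31), June (30), July (31), August (31), September (30): 31 + 30 + 31 + 30 + 31 + 31 + 30 = 214 days.
October 1–11, 1862: 11 days.
Total: 17 + 214 + 11 = 242 days.
242 mod 7 = 4, so 4 days after Tuesday is Saturday.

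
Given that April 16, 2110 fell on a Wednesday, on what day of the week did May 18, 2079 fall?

Thursday

Count forward from the earlier date (May 18, 2079) to the later (April 16, 2110):
Day-of-year of May 18, 2079: 138.
Day-of-year of April 16, 2110: 106.
2079 has 365 days, so 365 − 138 = 227 days remain in 2079.
Full years 2080–2109: 23 common + 7 leap = 23×365 + 7×366 = 10957 days.
Total: 227 + 10957 + 106 = 11290 days.
11290 mod 7 = 6, so 6 days before Wednesday is Thursday.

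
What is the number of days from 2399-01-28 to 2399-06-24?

147

January 2399: 31 − 28 = 3 days remain.
Then February 2399 (28), March (31), April (30), May (31): 28 + 31 + 30 + 31 = 120 days.
June 1–24, 2399: 24 days.
Total: 3 + 120 + 24 = 147 days.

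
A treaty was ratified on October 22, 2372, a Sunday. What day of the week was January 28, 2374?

Day-of-year of October 22, 2372: 296.
Day-of-year of January 28, 2374: 28.
2372 has 366 days, so 366 − 296 = 70 days remain in 2372.
Full years: 2373: 365. Sum = 365.
Total: 70 + 365 + 28 = 463 days.
463 mod 7 = 1, so 1 day after Sunday is Monday.

Monday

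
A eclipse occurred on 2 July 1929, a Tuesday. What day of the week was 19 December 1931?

July 2, 1929 → July 2, 1930: 365 days.
July 2, 1930 → July 2, 1931: 365 days.
July 1931: 31 − 2 = 29 days remain.
Then August (31), September (30), October (31), November (30): 31 + 30 + 31 + 30 = 122 days.
December 1–19, 1931: 19 days.
Residual: 170 days.
Total: 900 days.
900 mod 7 = 4, so 4 days after Tuesday is Saturday.

Saturday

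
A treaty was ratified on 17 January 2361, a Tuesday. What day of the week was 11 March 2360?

Friday

Count forward from the earlier date (March 11, 2360) to the later (January 17, 2361):
March 2360: 31 − 11 = 20 days remain.
Then 9 full months totalling 275 days.
January 1–17, 2361: 17 days.
Total: 20 + 275 + 17 = 312 days.
312 mod 7 = 4, so 4 days before Tuesday is Friday.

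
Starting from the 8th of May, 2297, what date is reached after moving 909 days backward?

the 11th of November, 2294

Count 909 days before May 8, 2297:
Day-of-year of November 11, 2294: 315.
Day-of-year of May 8, 2297: 128.
2294 has 365 days, so 365 − 315 = 50 days remain in 2294.
Full years: 2295: 365; 2296: 366. Sum = 731.
Total: 50 + 731 + 128 = 909 days.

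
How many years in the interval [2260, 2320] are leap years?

Years divisible by 4: 2260, 2264, …, 2320 — 16 in all.
Of these, 2300 is divisible by 100 but not 400, so not leap.
Leap years: 16 − 1 = 15.

15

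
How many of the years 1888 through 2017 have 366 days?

32

Years divisible by 4: 1888, 1892, …, 2016 — 33 in all.
Of these, 1900 is divisible by 100 but not 400, so not leap.
2000 is divisible by 400, so still leap.
Leap years: 33 − 1 = 32.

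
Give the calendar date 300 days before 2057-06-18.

2056-08-22

Count 300 days before June 18, 2057:
Day-of-year of August 22, 2056: 235.
Day-of-year of June 18, 2057: 169.
2056 has 366 days, so 366 − 235 = 131 days remain in 2056.
Total: 131 + 169 = 300 days.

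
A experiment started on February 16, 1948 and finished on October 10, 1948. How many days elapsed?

February 1948: 29 − 16 = 13 days remain (1948 is a leap year, so February has 29 days).
Then March (31), April (30), May (31), June (30), July (31), August (31), September (30): 31 + 30 + 31 + 30 + 31 + 31 + 30 = 214 days.
October 1–10, 1948: 10 days.
Total: 13 + 214 + 10 = 237 days.

237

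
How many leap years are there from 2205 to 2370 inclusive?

40

Years divisible by 4: 2208, 2212, …, 2368 — 41 in all.
Of these, 2300 is divisible by 100 but not 400, so not leap.
Leap years: 41 − 1 = 40.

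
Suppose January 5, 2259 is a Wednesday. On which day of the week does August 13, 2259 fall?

Saturday

January 2259: 31 − 5 = 26 days remain.
Then February 2259 (28), March (31), April (30), May (31), June (30), July (31): 28 + 31 + 30 + 31 + 30 + 31 = 181 days.
August 1–13, 2259: 13 days.
Total: 26 + 181 + 13 = 220 days.
220 mod 7 = 3, so 3 days after Wednesday is Saturday.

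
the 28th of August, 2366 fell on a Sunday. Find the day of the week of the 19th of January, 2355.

Count forward from the earlier date (January 19, 2355) to the later (August 28, 2366):
Day-of-year of January 19, 2355: 19.
Day-of-year of August 28, 2366: 240.
2355 has 365 days, so 365 − 19 = 346 days remain in 2355.
Full years 2356–2365: 7 common + 3 leap = 7×365 + 3×366 = 3653 days.
Total: 346 + 3653 + 240 = 4239 days.
4239 mod 7 = 4, so 4 days before Sunday is Wednesday.

Wednesday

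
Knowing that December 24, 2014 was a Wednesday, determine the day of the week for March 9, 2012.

Friday

Count forward from the earlier date (March 9, 2012) to the later (December 24, 2014):
March 2012: 31 − 9 = 22 days remain.
Then 32 full months totalling 974 days.
December 1–24, 2014: 24 days.
Total: 22 + 974 + 24 = 1020 days.
1020 mod 7 = 5, so 5 days before Wednesday is Friday.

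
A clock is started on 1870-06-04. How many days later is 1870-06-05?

Within June 1870: 5 − 4 = 1 day.

1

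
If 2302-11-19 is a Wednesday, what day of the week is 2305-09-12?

November 19, 2302 → November 19, 2303: 365 days.
November 19, 2303 → November 19, 2304: 366 days (2304 is a leap year).
November 2304: 30 − 19 = 11 days remain.
Then 9 full months totalling 274 days.
September 1–12, 2305: 12 days.
Residual: 297 days.
Total: 1028 days.
1028 mod 7 = 6, so 6 days after Wednesday is Tuesday.

Tuesday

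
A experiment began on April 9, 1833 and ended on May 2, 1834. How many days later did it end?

April 9, 1833 → April 9, 1834: 365 days.
April 1834: 30 − 9 = 21 days remain.
May 1–2, 1834: 2 days.
Residual: 23 days.
Total: 388 days.

388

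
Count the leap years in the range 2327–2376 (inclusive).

Years divisible by 4: 2328, 2332, …, 2376 — 13 in all.
No century exceptions apply. Count: 13.

13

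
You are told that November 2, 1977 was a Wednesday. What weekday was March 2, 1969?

Count forward from the earlier date (March 2, 1969) to the later (November 2, 1977):
From March 2, 1969 to March 2, 1977: 8 years, of which 2 contain a Feb 29 — 6×365 + 2×366 = 2922 days.
March 1977: 31 − 2 = 29 days remain.
Then April (30), May (31), June (30), July (31), August (31), September (30), October (31): 30 + 31 + 30 + 31 + 31 + 30 + 31 = 214 days.
November 1–2, 1977: 2 days.
Residual: 245 days.
Total: 3167 days.
3167 mod 7 = 3, so 3 days before Wednesday is Sunday.

Sunday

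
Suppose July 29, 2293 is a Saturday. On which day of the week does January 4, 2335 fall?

Friday

From July 29, 2293 to July 29, 2334: 41 years, of which 9 contain a Feb 29 — 32×365 + 9×366 = 14974 days.
(2300 is not a leap year (divisible by 100 but not 400).)
July 2334: 31 − 29 = 2 days remain.
Then August (31), September (30), October (31), November (30), December (31): 31 + 30 + 31 + 30 + 31 = 153 days.
January 1–4, 2335: 4 days.
Residual: 159 days.
Total: 15133 days.
15133 mod 7 = 6, so 6 days after Saturday is Friday.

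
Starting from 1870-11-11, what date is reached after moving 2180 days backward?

1864-11-22

Count 2180 days before November 11, 1870:
November 22, 1864 → November 22, 1865: 365 days.
November 22, 1865 → November 22, 1866: 365 days.
November 22, 1866 → November 22, 1867: 365 days.
November 22, 1867 → November 22, 1868: 366 days (1868 is a leap year).
November 22, 1868 → November 22, 1869: 365 days.
November 1869: 30 − 22 = 8 days remain.
Then 11 full months totalling 335 days.
November 1–11, 1870: 11 days.
Residual: 354 days.
Total: 2180 days.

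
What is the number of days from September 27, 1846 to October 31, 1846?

34

September 1846: 30 − 27 = 3 days remain.
October 1–31, 1846: 31 days.
Total: 3 + 31 = 34 days.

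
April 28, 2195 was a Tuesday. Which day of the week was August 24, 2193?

Count forward from the earlier date (August 24, 2193) to the later (April 28, 2195):
August 2193: 31 − 24 = 7 days remain.
Then 19 full months totalling 577 days.
April 1–28, 2195: 28 days.
Total: 7 + 577 + 28 = 612 days.
612 mod 7 = 3, so 3 days before Tuesday is Saturday.

Saturday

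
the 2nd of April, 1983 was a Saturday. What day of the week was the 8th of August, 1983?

Monday

April 1983: 30 − 2 = 28 days remain.
Then May (31), June (30), July (31): 31 + 30 + 31 = 92 days.
August 1–8, 1983: 8 days.
Total: 28 + 92 + 8 = 128 days.
128 mod 7 = 2, so 2 days after Saturday is Monday.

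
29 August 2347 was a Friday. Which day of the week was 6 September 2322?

Wednesday

Count forward from the earlier date (September 6, 2322) to the later (August 29, 2347):
From September 6, 2322 to September 6, 2346: 24 years, of which 6 contain a Feb 29 — 18×365 + 6×366 = 8766 days.
September 2346: 30 − 6 = 24 days remain.
Then 10 full months totalling 304 days.
August 1–29, 2347: 29 days.
Residual: 357 days.
Total: 9123 days.
9123 mod 7 = 2, so 2 days before Friday is Wednesday.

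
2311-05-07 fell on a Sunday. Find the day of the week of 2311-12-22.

Friday

May 2311: 31 − 7 = 24 days remain.
Then June (30), July (31), August (31), September (30), October (31), November (30): 30 + 31 + 31 + 30 + 31 + 30 = 183 days.
December 1–22, 2311: 22 days.
Total: 24 + 183 + 22 = 229 days.
229 mod 7 = 5, so 5 days after Sunday is Friday.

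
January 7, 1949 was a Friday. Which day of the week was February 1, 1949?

Tuesday

January 1949: 31 − 7 = 24 days remain.
February 1, 1949: 1 day (1949 is not a leap year).
Total: 24 + 1 = 25 days.
25 mod 7 = 4, so 4 days after Friday is Tuesday.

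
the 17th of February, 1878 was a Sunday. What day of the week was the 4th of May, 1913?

Sunday

Day-of-year of February 17, 1878: 48.
Day-of-year of May 4, 1913: 124.
1878 has 365 days, so 365 − 48 = 317 days remain in 1878.
Full years 1879–1912: 26 common + 8 leap = 26×365 + 8×366 = 12418 days.
Total: 317 + 12418 + 124 = 12859 days.
12859 is a multiple of 7, so the 4th of May, 1913 falls on the same weekday: Sunday.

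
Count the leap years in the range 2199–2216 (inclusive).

Years divisible by 4 in [2199, 2216]: 2200, 2204, 2208, 2212, 2216.
Of these, 2200 is divisible by 100 but not 400, so not leap.
Leap years: 5 − 1 = 4.

4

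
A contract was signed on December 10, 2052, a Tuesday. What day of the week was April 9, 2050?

Count forward from the earlier date (April 9, 2050) to the later (December 10, 2052):
April 9, 2050 → April 9, 2051: 365 days.
April 9, 2051 → April 9, 2052: 366 days (2052 is a leap year).
April 2052: 30 − 9 = 21 days remain.
Then May (31), June (30), July (31), August (31), September (30), October (31), November (30): 31 + 30 + 31 + 31 + 30 + 31 + 30 = 214 days.
December 1–10, 2052: 10 days.
Residual: 245 days.
Total: 976 days.
976 mod 7 = 3, so 3 days before Tuesday is Saturday.

Saturday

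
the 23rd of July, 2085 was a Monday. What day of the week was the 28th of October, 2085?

July 2085: 31 − 23 = 8 days remain.
Then August (31), September (30): 31 + 30 = 61 days.
October 1–28, 2085: 28 days.
Total: 8 + 61 + 28 = 97 days.
97 mod 7 = 6, so 6 days after Monday is Sunday.

Sunday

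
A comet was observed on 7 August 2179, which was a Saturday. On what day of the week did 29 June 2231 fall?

Day-of-year of August 7, 2179: 219.
Day-of-year of June 29, 2231: 180.
2179 has 365 days, so 365 − 219 = 146 days remain in 2179.
Full years 2180–2230: 39 common + 12 leap = 39×365 + 12×366 = 18627 days.
Total: 146 + 18627 + 180 = 18953 days.
18953 mod 7 = 4, so 4 days after Saturday is Wednesday.

Wednesday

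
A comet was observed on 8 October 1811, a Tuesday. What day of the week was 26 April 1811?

Friday

Count forward from the earlier date (April 26, 1811) to the later (October 8, 1811):
April 1811: 30 − 26 = 4 days remain.
Then May (31), June (30), July (31), August (31), September (30): 31 + 30 + 31 + 31 + 30 = 153 days.
October 1–8, 1811: 8 days.
Total: 4 + 153 + 8 = 165 days.
165 mod 7 = 4, so 4 days before Tuesday is Friday.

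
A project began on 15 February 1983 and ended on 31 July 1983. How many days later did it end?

February 1983: 28 − 15 = 13 days remain (1983 is not a leap year, so February has 28 days).
Then March (31), April (30), May (31), June (30): 31 + 30 + 31 + 30 = 122 days.
July 1–31, 1983: 31 days.
Total: 13 + 122 + 31 = 166 days.

166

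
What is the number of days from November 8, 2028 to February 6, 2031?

Day-of-year of November 8, 2028: 313.
Day-of-year of February 6, 2031: 37.
2028 has 366 days, so 366 − 313 = 53 days remain in 2028.
Full years: 2029: 365; 2030: 365. Sum = 730.
Total: 53 + 730 + 37 = 820 days.

820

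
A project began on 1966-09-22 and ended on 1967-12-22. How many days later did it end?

September 1966: 30 − 22 = 8 days remain.
Then 14 full months totalling 426 days.
December 1–22, 1967: 22 days.
Total: 8 + 426 + 22 = 456 days.

456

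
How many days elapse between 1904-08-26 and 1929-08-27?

From August 26, 1904 to August 26, 1929: 25 years, of which 6 contain a Feb 29 — 19×365 + 6×366 = 9131 days.
Within August 1929: 27 − 26 = 1 day.
Total: 9132 days.

9132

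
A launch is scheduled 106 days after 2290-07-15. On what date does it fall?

2290-10-29

Count 106 days after July 15, 2290:
July 2290: 31 − 15 = 16 days remain.
Then August (31), September (30): 31 + 30 = 61 days.
October 1–29, 2290: 29 days.
Total: 16 + 61 + 29 = 106 days.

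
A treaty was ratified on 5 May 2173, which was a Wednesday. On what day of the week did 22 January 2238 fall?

From May 5, 2173 to May 5, 2237: 64 years, of which 15 contain a Feb 29 — 49×365 + 15×366 = 23375 days.
(2200 is not a leap year (divisible by 100 but not 400).)
May 2237: 31 − 5 = 26 days remain.
Then June (30), July (31), August (31), September (30), October (31), November (30), December (31): 30 + 31 + 31 + 30 + 31 + 30 + 31 = 214 days.
January 1–22, 2238: 22 days.
Residual: 262 days.
Total: 23637 days.
23637 mod 7 = 5, so 5 days after Wednesday is Monday.

Monday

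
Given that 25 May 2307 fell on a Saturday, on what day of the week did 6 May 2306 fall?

Count forward from the earlier date (May 6, 2306) to the later (May 25, 2307):
May 2306: 31 − 6 = 25 days remain.
Then 11 full months totalling 334 days.
May 1–25, 2307: 25 days.
Total: 25 + 334 + 25 = 384 days.
384 mod 7 = 6, so 6 days before Saturday is Sunday.

Sunday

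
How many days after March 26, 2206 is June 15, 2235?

From March 26, 2206 to March 26, 2235: 29 years, of which 7 contain a Feb 29 — 22×365 + 7×366 = 10592 days.
March 2235: 31 − 26 = 5 days remain.
Then April (30), May (31): 30 + 31 = 61 days.
June 1–15, 2235: 15 days.
Residual: 81 days.
Total: 10673 days.

10673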